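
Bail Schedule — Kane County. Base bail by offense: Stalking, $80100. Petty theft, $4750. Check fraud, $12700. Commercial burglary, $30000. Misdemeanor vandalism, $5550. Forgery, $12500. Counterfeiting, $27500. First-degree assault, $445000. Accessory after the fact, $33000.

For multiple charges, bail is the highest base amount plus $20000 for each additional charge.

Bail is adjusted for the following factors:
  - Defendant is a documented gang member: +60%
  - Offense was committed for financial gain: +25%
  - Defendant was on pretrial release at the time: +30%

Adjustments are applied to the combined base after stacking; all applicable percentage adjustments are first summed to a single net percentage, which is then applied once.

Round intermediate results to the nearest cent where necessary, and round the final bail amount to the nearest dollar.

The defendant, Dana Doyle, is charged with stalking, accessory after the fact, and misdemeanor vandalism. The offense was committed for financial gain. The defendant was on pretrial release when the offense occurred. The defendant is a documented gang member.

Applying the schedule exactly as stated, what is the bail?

Base amounts from the schedule: stalking $80100; accessory after the fact $33000; misdemeanor vandalism $5550.
Stacking rule: highest base plus $20000 per additional charge. Highest is stalking at $80100; 2 additional charges → +$40000. Combined base = $120100.
Net percentage adjustment: +60% +25% +30% = +115%. $120100 × 2.15 = $258215.

$258215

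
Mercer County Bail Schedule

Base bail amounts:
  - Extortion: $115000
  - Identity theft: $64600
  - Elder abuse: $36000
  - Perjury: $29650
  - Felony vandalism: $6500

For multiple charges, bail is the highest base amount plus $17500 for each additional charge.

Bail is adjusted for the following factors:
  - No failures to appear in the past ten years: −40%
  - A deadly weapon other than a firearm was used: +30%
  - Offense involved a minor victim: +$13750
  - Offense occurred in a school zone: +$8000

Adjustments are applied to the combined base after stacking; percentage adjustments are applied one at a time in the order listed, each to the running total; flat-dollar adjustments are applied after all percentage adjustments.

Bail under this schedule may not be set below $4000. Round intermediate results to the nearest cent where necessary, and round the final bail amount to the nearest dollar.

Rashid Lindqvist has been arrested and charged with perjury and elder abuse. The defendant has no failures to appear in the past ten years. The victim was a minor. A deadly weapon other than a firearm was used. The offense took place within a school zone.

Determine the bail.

$63480

Base amounts from the schedule: perjury $29650; elder abuse $36000.
Stacking rule: highest base plus $17500 per additional charge. Highest is elder abuse at $36000; 1 additional charge → +$17500. Combined base = $53500.
No failures to appear in the past ten years (−40%): $53500 × 0.6 = $32100.
A deadly weapon other than a firearm was used (+30%): $32100 × 1.3 = $41730.
Offense involved a minor victim (+$13750 flat): $41730 + $13750 = $55480.
Offense occurred in a school zone (+$8000 flat): $55480 + $8000 = $63480.
$63480 is at or above the $4000 minimum.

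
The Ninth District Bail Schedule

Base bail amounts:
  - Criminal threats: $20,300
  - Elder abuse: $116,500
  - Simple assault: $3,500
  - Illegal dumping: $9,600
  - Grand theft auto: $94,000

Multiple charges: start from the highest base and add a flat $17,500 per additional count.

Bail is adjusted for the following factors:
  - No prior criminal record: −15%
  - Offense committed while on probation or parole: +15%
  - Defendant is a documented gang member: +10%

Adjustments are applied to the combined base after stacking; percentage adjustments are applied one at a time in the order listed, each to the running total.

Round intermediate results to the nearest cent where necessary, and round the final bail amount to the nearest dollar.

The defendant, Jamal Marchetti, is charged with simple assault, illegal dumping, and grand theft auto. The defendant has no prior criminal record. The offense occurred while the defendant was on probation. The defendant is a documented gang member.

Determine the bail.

$138,707

Base amounts from the schedule: simple assault $3,500; illegal dumping $9,600; grand theft auto $94,000.
Stacking rule: highest base plus $17,500 per additional charge. Highest is grand theft auto at $94,000; 2 additional charges → +$35,000. Combined base = $129,000.
No prior criminal record (−15%): $129,000 × 0.85 = $109,650.
Offense committed while on probation or parole (+15%): $109,650 × 1.15 = $126,097.50.
Defendant is a documented gang member (+10%): $126,097.50 × 1.1 = $138,707.25.
Rounded to the nearest dollar: $138,707.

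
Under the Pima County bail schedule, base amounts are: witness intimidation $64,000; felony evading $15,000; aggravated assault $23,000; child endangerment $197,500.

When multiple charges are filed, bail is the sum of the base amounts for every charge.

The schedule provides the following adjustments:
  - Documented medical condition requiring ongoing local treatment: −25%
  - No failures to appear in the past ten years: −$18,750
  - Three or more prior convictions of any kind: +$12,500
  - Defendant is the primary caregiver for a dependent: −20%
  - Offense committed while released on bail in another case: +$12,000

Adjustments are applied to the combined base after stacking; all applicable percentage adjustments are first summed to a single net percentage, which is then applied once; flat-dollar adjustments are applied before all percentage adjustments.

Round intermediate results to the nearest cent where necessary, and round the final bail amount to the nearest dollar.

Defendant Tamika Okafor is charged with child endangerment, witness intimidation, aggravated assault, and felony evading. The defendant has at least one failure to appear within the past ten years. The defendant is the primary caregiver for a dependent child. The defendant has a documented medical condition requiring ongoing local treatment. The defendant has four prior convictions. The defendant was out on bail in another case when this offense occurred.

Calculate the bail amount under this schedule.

Base amounts from the schedule: child endangerment $197,500; witness intimidation $64,000; aggravated assault $23,000; felony evading $15,000.
Stacking rule: sum of all bases. $197,500 + $64,000 + $23,000 + $15,000 = $299,500.
Three or more prior convictions of any kind (+$12,500 flat): $299,500 + $12,500 = $312,000.
Offense committed while released on bail in another case (+$12,000 flat): $312,000 + $12,000 = $324,000.
Net percentage adjustment: −25% −20% = −45%. $324,000 × 0.55 = $178,200.

$178,200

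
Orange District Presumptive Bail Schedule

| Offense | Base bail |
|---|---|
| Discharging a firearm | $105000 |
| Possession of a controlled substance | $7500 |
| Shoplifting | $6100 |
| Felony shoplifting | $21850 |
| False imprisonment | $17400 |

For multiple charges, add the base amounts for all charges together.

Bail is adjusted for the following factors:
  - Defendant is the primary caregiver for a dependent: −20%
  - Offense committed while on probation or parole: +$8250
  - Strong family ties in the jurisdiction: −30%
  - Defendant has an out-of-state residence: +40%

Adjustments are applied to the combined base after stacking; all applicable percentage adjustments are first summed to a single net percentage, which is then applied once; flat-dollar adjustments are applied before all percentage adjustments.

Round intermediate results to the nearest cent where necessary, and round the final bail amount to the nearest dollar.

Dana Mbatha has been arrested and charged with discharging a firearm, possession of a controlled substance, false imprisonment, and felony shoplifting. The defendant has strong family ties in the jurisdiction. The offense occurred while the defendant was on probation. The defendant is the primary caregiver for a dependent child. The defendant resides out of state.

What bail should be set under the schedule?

$144000

Base amounts from the schedule: discharging a firearm $105000; possession of a controlled substance $7500; false imprisonment $17400; felony shoplifting $21850.
Stacking rule: sum of all bases. $105000 + $7500 + $17400 + $21850 = $151750.
Offense committed while on probation or parole (+$8250 flat): $151750 + $8250 = $160000.
Net percentage adjustment: −20% −30% +40% = −10%. $160000 × 0.9 = $144000.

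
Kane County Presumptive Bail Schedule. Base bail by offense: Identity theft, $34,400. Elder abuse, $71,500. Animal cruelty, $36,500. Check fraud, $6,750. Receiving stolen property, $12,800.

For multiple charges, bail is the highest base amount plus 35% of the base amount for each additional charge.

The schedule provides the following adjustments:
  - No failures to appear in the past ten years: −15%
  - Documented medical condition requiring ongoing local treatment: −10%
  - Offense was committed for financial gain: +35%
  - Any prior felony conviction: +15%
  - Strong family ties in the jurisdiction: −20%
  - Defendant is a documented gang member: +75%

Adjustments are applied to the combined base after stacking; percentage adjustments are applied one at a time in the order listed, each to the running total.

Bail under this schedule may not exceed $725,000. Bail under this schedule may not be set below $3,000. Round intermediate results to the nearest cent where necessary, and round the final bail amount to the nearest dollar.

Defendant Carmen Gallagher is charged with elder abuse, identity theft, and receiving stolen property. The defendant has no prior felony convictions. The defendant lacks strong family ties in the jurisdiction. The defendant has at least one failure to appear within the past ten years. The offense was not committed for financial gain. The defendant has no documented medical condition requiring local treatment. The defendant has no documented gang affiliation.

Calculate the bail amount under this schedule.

$88,020

Base amounts from the schedule: elder abuse $71,500; identity theft $34,400; receiving stolen property $12,800.
Stacking rule: highest base plus 35% of each additional charge. Highest is elder abuse at $71,500. Additional: $34,400 × 35% = $12,040; $12,800 × 35% = $4,480. Combined base = $71,500 + $16,520 = $88,020.
No adjustment factors apply to this defendant.
$88,020 is within the $725,000 maximum.
$88,020 is at or above the $3,000 minimum.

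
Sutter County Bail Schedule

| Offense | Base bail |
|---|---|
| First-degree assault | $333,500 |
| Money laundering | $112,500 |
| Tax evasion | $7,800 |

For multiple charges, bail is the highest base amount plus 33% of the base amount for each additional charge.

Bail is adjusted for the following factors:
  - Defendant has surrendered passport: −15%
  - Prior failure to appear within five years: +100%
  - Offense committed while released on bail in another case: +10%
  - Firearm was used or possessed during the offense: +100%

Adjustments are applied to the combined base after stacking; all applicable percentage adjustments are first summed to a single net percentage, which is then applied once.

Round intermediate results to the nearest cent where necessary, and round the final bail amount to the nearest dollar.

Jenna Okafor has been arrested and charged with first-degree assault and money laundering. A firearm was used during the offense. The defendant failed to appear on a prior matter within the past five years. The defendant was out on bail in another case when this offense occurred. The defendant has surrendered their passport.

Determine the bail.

$1,093,344

Base amounts from the schedule: first-degree assault $333,500; money laundering $112,500.
Stacking rule: highest base plus 33% of each additional charge. Highest is first-degree assault at $333,500. Additional: $112,500 × 33% = $37,125. Combined base = $333,500 + $37,125 = $370,625.
Net percentage adjustment: −15% +100% +10% +100% = +195%. $370,625 × 2.95 = $1,093,343.75.
Rounded to the nearest dollar: $1,093,344.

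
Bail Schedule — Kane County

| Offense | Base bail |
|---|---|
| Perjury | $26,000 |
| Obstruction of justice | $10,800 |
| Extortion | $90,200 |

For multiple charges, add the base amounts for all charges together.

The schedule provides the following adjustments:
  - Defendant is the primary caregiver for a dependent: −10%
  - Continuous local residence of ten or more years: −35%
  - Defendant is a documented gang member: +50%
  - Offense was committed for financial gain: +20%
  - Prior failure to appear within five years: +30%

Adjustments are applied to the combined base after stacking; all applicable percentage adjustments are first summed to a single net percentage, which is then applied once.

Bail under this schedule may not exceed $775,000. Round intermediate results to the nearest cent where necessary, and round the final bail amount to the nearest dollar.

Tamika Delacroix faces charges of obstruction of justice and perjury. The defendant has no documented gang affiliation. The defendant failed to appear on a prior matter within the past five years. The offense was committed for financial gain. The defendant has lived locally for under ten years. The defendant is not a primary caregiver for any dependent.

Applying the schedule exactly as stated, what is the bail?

$55,200

Base amounts from the schedule: obstruction of justice $10,800; perjury $26,000.
Stacking rule: sum of all bases. $10,800 + $26,000 = $36,800.
Net percentage adjustment: +20% +30% = +50%. $36,800 × 1.5 = $55,200.
$55,200 is within the $775,000 maximum.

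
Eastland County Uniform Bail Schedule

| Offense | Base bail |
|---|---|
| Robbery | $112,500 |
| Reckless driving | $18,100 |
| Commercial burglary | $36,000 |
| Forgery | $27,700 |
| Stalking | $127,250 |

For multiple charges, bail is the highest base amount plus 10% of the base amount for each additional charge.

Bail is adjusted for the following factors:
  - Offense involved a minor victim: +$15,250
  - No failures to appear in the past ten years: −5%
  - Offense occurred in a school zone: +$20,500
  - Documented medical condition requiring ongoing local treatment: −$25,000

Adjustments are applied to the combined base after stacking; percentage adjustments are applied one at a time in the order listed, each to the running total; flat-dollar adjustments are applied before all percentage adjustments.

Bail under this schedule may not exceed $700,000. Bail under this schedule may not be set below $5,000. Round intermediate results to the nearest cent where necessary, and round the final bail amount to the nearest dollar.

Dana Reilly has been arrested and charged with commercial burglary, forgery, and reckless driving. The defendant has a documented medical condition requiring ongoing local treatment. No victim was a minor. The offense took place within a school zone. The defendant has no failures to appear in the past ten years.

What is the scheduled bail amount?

$34,276

Base amounts from the schedule: commercial burglary $36,000; forgery $27,700; reckless driving $18,100.
Stacking rule: highest base plus 10% of each additional charge. Highest is commercial burglary at $36,000. Additional: $27,700 × 10% = $2,770; $18,100 × 10% = $1,810. Combined base = $36,000 + $4,580 = $40,580.
Offense occurred in a school zone (+$20,500 flat): $40,580 + $20,500 = $61,080.
Documented medical condition requiring ongoing local treatment (−$25,000 flat): $61,080 − $25,000 = $36,080.
No failures to appear in the past ten years (−5%): $36,080 × 0.95 = $34,276.
$34,276 is within the $700,000 maximum.
$34,276 is at or above the $5,000 minimum.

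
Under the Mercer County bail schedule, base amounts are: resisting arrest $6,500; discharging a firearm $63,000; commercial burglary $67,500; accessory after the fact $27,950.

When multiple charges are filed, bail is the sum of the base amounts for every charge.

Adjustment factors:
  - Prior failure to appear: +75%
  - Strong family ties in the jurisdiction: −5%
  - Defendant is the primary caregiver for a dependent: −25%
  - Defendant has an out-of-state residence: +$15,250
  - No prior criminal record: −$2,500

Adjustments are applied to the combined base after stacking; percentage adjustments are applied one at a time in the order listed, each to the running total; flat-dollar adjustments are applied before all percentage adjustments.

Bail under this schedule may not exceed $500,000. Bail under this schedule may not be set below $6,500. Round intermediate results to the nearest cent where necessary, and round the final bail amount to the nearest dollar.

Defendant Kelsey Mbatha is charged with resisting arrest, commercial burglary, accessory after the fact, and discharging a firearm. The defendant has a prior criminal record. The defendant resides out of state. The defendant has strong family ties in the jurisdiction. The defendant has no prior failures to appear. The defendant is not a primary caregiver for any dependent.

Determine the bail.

$171,190

Base amounts from the schedule: resisting arrest $6,500; commercial burglary $67,500; accessory after the fact $27,950; discharging a firearm $63,000.
Stacking rule: sum of all bases. $6,500 + $67,500 + $27,950 + $63,000 = $164,950.
Defendant has an out-of-state residence (+$15,250 flat): $164,950 + $15,250 = $180,200.
Strong family ties in the jurisdiction (−5%): $180,200 × 0.95 = $171,190.
$171,190 is within the $500,000 maximum.
$171,190 is at or above the $6,500 minimum.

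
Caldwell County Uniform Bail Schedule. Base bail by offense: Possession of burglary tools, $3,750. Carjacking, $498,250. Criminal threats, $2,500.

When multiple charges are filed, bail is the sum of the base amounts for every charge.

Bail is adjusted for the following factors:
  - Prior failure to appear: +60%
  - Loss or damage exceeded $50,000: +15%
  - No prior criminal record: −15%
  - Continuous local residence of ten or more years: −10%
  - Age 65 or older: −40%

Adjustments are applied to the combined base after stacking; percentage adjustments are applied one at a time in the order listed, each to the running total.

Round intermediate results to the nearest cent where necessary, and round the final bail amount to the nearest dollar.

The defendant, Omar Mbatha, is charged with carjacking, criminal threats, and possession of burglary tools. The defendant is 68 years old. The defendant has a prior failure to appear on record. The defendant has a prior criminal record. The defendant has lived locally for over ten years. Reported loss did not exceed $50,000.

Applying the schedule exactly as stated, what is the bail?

$435,888

Base amounts from the schedule: carjacking $498,250; criminal threats $2,500; possession of burglary tools $3,750.
Stacking rule: sum of all bases. $498,250 + $2,500 + $3,750 = $504,500.
Prior failure to appear (+60%): $504,500 × 1.6 = $807,200.
Continuous local residence of ten or more years (−10%): $807,200 × 0.9 = $726,480.
Age 65 or older (−40%): $726,480 × 0.6 = $435,888.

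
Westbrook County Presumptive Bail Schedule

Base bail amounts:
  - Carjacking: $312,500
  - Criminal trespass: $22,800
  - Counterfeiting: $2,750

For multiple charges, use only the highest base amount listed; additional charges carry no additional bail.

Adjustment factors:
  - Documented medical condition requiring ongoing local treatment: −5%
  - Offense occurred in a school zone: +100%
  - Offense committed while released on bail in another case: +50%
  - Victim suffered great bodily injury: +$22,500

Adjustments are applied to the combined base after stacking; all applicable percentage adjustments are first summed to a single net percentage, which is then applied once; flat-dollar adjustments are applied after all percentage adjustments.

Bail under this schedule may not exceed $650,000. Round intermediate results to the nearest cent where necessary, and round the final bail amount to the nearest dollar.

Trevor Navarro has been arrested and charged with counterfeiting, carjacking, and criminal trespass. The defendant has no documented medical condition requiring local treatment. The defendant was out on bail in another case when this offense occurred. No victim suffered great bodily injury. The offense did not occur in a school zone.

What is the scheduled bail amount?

Base amounts from the schedule: counterfeiting $2,750; carjacking $312,500; criminal trespass $22,800.
Stacking rule: use the highest base only. Highest is carjacking at $312,500. Combined base = $312,500.
Offense committed while released on bail in another case (+50%): $312,500 × 1.5 = $468,750.
$468,750 is within the $650,000 maximum.

$468,750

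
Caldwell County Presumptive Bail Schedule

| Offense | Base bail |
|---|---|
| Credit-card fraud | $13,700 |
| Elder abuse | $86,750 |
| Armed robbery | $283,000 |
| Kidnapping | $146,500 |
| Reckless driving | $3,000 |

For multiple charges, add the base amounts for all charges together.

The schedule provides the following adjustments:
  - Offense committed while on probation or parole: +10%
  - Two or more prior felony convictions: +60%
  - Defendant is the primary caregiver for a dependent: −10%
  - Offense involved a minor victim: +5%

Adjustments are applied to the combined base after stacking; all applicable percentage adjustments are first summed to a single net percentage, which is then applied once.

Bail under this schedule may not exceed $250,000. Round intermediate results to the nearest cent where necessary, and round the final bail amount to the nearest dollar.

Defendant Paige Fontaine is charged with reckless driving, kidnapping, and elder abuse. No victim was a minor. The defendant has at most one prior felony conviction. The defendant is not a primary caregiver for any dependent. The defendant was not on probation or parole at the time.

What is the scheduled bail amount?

$236,250

Base amounts from the schedule: reckless driving $3,000; kidnapping $146,500; elder abuse $86,750.
Stacking rule: sum of all bases. $3,000 + $146,500 + $86,750 = $236,250.
No adjustment factors apply to this defendant.
$236,250 is within the $250,000 maximum.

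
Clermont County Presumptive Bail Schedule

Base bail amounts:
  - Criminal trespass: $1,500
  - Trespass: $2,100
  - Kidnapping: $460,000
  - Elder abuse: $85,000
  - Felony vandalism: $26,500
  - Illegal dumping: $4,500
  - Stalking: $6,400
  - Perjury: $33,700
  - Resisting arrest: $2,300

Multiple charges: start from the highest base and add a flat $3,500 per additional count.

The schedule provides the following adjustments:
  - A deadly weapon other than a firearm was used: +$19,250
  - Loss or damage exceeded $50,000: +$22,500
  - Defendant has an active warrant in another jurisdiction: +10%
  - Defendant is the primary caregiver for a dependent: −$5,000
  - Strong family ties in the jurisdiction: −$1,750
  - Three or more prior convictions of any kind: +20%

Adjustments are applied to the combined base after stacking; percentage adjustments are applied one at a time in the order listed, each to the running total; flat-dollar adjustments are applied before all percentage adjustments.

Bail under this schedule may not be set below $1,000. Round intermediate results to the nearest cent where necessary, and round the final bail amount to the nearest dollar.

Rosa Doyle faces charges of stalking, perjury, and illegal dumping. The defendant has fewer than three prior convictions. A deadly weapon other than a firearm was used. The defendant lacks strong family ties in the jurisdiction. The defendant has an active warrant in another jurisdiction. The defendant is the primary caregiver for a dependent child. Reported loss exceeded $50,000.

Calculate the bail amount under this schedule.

Base amounts from the schedule: stalking $6,400; perjury $33,700; illegal dumping $4,500.
Stacking rule: highest base plus $3,500 per additional charge. Highest is perjury at $33,700; 2 additional charges → +$7,000. Combined base = $40,700.
A deadly weapon other than a firearm was used (+$19,250 flat): $40,700 + $19,250 = $59,950.
Loss or damage exceeded $50,000 (+$22,500 flat): $59,950 + $22,500 = $82,450.
Defendant is the primary caregiver for a dependent (−$5,000 flat): $82,450 − $5,000 = $77,450.
Defendant has an active warrant in another jurisdiction (+10%): $77,450 × 1.1 = $85,195.
$85,195 is at or above the $1,000 minimum.

$85,195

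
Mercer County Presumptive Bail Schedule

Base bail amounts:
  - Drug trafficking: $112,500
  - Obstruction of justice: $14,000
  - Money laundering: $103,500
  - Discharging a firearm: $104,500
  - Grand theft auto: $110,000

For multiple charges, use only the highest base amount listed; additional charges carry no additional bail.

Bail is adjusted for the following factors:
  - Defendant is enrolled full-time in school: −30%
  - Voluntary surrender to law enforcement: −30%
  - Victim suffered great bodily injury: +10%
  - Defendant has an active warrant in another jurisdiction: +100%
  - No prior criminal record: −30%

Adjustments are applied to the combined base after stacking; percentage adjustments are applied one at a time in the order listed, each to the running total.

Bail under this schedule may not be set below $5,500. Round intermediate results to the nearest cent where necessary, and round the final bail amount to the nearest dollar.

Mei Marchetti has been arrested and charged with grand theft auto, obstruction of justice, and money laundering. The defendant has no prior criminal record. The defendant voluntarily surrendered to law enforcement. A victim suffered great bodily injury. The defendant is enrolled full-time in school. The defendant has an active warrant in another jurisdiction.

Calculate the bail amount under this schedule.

$83,006

Base amounts from the schedule: grand theft auto $110,000; obstruction of justice $14,000; money laundering $103,500.
Stacking rule: use the highest base only. Highest is grand theft auto at $110,000. Combined base = $110,000.
Defendant is enrolled full-time in school (−30%): $110,000 × 0.7 = $77,000.
Voluntary surrender to law enforcement (−30%): $77,000 × 0.7 = $53,900.
Victim suffered great bodily injury (+10%): $53,900 × 1.1 = $59,290.
Defendant has an active warrant in another jurisdiction (+100%): $59,290 × 2 = $118,580.
No prior criminal record (−30%): $118,580 × 0.7 = $83,006.
$83,006 is at or above the $5,500 minimum.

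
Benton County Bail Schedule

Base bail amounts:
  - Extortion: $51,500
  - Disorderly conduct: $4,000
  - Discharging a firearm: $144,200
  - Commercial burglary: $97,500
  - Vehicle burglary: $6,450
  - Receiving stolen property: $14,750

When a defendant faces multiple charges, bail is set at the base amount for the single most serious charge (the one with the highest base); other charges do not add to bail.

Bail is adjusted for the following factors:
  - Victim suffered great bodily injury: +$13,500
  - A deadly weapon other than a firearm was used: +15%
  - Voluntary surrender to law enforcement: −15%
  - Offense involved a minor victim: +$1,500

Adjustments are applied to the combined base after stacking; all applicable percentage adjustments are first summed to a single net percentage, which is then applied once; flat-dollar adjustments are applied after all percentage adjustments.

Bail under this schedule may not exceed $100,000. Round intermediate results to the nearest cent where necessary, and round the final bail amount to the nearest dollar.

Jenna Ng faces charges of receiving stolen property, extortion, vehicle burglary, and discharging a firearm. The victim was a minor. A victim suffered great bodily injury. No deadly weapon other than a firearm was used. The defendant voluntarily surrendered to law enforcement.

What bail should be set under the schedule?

Base amounts from the schedule: receiving stolen property $14,750; extortion $51,500; vehicle burglary $6,450; discharging a firearm $144,200.
Stacking rule: use the highest base only. Highest is discharging a firearm at $144,200. Combined base = $144,200.
Voluntary surrender to law enforcement (−15%): $144,200 × 0.85 = $122,570.
Victim suffered great bodily injury (+$13,500 flat): $122,570 + $13,500 = $136,070.
Offense involved a minor victim (+$1,500 flat): $136,070 + $1,500 = $137,570.
Result $137,570 exceeds the maximum of $100,000; bail is capped at $100,000.

$100,000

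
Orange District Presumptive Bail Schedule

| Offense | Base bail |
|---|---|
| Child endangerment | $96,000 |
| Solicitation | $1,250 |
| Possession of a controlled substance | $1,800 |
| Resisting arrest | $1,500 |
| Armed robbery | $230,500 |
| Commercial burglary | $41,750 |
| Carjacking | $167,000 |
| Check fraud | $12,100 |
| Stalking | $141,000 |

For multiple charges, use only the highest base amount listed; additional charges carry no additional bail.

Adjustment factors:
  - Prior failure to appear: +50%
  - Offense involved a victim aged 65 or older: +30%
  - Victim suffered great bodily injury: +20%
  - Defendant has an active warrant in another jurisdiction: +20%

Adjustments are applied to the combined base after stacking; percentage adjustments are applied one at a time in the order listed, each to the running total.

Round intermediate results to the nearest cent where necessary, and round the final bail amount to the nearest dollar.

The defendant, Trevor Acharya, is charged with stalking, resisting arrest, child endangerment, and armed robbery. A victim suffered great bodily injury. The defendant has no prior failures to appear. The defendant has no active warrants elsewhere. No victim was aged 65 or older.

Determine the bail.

Base amounts from the schedule: stalking $141,000; resisting arrest $1,500; child endangerment $96,000; armed robbery $230,500.
Stacking rule: use the highest base only. Highest is armed robbery at $230,500. Combined base = $230,500.
Victim suffered great bodily injury (+20%): $230,500 × 1.2 = $276,600.

$276,600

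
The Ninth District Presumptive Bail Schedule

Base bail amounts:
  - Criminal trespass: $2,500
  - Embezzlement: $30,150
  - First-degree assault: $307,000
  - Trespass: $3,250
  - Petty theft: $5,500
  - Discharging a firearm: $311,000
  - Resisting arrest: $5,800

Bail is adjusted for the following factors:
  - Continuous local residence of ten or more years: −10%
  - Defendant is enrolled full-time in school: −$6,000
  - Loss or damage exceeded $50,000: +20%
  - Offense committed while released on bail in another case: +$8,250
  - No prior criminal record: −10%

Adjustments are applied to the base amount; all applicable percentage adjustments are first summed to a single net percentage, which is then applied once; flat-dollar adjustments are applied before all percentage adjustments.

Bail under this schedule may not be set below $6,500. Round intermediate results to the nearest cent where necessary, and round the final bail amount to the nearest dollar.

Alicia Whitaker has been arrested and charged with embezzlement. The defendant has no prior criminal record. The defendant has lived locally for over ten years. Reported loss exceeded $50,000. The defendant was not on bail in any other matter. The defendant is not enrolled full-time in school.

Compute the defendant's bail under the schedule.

$30,150

Base amounts from the schedule: embezzlement $30,150.
Single charge. Combined base = $30,150.
Net percentage adjustment: −10% +20% −10% = +0%. $30,150 × 1 = $30,150.
$30,150 is at or above the $6,500 minimum.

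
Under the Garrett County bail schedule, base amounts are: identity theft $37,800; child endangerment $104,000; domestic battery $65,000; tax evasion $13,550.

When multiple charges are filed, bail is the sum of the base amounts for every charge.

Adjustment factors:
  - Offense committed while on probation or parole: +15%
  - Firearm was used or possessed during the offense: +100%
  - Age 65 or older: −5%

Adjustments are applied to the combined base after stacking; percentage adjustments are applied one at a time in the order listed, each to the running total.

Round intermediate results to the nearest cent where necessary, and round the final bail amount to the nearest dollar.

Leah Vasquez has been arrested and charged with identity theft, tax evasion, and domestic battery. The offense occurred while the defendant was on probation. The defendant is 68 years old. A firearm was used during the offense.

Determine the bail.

$254,225

Base amounts from the schedule: identity theft $37,800; tax evasion $13,550; domestic battery $65,000.
Stacking rule: sum of all bases. $37,800 + $13,550 + $65,000 = $116,350.
Offense committed while on probation or parole (+15%): $116,350 × 1.15 = $133,802.50.
Firearm was used or possessed during the offense (+100%): $133,802.50 × 2 = $267,605.
Age 65 or older (−5%): $267,605 × 0.95 = $254,224.75.
Rounded to the nearest dollar: $254,225.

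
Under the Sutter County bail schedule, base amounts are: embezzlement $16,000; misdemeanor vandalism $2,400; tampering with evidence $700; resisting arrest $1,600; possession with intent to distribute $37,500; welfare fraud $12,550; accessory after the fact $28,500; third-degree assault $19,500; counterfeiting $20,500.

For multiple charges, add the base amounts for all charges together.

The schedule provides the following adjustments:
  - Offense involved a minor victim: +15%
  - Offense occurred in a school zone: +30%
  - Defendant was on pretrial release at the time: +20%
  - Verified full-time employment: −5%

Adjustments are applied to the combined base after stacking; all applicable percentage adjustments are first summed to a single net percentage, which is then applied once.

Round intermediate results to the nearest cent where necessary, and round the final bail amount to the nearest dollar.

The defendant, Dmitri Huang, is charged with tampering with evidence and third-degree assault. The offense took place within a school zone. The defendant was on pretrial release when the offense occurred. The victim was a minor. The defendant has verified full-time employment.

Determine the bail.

$32,320

Base amounts from the schedule: tampering with evidence $700; third-degree assault $19,500.
Stacking rule: sum of all bases. $700 + $19,500 = $20,200.
Net percentage adjustment: +15% +30% +20% −5% = +60%. $20,200 × 1.6 = $32,320.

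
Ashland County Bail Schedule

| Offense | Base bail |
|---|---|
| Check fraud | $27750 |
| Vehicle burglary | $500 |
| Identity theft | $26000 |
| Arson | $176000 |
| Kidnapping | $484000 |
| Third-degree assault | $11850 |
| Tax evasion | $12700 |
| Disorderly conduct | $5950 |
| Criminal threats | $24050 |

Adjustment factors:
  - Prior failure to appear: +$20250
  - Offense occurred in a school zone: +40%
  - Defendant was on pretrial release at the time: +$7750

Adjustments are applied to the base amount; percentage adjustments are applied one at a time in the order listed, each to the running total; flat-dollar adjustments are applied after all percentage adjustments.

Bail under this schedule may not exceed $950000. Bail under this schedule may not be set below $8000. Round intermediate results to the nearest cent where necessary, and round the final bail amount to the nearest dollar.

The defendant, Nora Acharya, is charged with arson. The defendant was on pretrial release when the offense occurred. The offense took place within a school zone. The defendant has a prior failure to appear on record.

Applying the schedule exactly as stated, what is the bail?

Base amounts from the schedule: arson $176000.
Single charge. Combined base = $176000.
Offense occurred in a school zone (+40%): $176000 × 1.4 = $246400.
Prior failure to appear (+$20250 flat): $246400 + $20250 = $266650.
Defendant was on pretrial release at the time (+$7750 flat): $266650 + $7750 = $274400.
$274400 is within the $950000 maximum.
$274400 is at or above the $8000 minimum.

$274400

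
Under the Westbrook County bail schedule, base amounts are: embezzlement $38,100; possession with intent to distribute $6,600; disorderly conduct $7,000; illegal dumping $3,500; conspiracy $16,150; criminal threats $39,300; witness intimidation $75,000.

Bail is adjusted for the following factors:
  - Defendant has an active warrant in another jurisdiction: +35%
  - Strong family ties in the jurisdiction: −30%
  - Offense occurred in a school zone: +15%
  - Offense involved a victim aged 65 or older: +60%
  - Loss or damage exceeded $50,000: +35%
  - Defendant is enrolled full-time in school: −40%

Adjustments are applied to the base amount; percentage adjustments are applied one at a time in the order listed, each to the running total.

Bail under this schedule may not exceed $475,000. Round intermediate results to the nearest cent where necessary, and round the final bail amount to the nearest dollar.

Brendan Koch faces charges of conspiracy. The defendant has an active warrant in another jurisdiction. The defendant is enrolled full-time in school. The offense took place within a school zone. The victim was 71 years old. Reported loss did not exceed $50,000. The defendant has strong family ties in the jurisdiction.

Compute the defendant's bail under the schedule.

Base amounts from the schedule: conspiracy $16,150.
Single charge. Combined base = $16,150.
Defendant has an active warrant in another jurisdiction (+35%): $16,150 × 1.35 = $21,802.50.
Strong family ties in the jurisdiction (−30%): $21,802.50 × 0.7 = $15,261.75.
Offense occurred in a school zone (+15%): $15,261.75 × 1.15 = $17,551.01.
Offense involved a victim aged 65 or older (+60%): $17,551.01 × 1.6 = $28,081.62.
Defendant is enrolled full-time in school (−40%): $28,081.62 × 0.6 = $16,848.97.
$16,848.97 is within the $475,000 maximum.
Rounded to the nearest dollar: $16,849.

$16,849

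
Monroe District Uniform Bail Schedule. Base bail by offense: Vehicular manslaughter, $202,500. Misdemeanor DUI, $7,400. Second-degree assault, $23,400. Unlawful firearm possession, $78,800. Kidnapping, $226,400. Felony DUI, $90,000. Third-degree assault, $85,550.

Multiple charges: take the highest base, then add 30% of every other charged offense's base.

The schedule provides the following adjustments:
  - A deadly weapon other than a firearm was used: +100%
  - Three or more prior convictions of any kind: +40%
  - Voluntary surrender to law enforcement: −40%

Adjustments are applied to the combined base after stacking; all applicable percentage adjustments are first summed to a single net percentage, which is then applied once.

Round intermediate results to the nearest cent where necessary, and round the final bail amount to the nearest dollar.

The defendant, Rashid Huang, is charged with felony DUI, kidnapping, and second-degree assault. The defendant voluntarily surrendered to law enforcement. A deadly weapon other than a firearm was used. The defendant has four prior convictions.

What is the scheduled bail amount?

$520,840

Base amounts from the schedule: felony DUI $90,000; kidnapping $226,400; second-degree assault $23,400.
Stacking rule: highest base plus 30% of each additional charge. Highest is kidnapping at $226,400. Additional: $90,000 × 30% = $27,000; $23,400 × 30% = $7,020. Combined base = $226,400 + $34,020 = $260,420.
Net percentage adjustment: +100% +40% −40% = +100%. $260,420 × 2 = $520,840.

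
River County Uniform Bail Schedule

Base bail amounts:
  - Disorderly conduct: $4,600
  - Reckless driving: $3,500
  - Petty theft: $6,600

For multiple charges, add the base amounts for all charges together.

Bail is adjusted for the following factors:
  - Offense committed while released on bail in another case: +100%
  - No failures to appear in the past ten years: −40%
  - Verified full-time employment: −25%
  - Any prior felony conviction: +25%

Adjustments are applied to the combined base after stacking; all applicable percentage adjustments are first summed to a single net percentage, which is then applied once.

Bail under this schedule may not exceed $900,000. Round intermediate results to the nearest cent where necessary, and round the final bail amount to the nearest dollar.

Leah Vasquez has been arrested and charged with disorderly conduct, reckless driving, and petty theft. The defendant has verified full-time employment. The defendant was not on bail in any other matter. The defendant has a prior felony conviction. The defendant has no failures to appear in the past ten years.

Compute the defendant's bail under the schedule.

$8,820

Base amounts from the schedule: disorderly conduct $4,600; reckless driving $3,500; petty theft $6,600.
Stacking rule: sum of all bases. $4,600 + $3,500 + $6,600 = $14,700.
Net percentage adjustment: −40% −25% +25% = −40%. $14,700 × 0.6 = $8,820.
$8,820 is within the $900,000 maximum.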